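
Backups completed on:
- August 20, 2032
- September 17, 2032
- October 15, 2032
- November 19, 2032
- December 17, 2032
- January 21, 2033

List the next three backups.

February 18, 2033; March 18, 2033; April 15, 2033

Gaps: 28, 28, 35, 28, 35 days — a mix of 28 and 35. Every date is a Friday.
Each is the 3rd Friday of its month.
February 2033 — 3rd Friday is February 18, 2033.
March 2033 — 3rd Friday is March 18, 2033.
3rd Friday of April 2033: April 15, 2033.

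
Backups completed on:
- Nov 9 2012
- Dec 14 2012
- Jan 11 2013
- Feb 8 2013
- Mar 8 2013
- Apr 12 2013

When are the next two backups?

These are Fridays at 28- or 35-day spacing (35, 28, 28, 28, 35).
The pattern: 2nd Friday of the month.
2nd Friday of May 2013: May 10 2013.
2nd Friday of June 2013: Jun 14 2013.

May 10 2013, Jun 14 2013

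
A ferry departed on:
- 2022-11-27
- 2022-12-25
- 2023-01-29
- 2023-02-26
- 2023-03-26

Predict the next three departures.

2023-04-30, 2023-05-28, 2023-06-25

These are Sundays with 28, 35, 28, 28-day gaps.
Each is the final Sunday of its month — 2023-01-29 is past the 28th, so '4th Sunday' doesn't fit.
April 2023 ends with Sunday 2023-04-30.
Last Sunday of May 2023: 2023-05-28.
June 2023 ends with Sunday 2023-06-25.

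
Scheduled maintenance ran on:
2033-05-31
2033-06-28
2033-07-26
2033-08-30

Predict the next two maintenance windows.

2033-09-27, 2033-10-25

Every date is a Tuesday; gaps 28, 28, 35 days.
Each is the last Tuesday of its month (at least one falls on the 29th or later, ruling out '4th Tuesday').
Last Tuesday of September 2033: 2033-09-27.
Last Tuesday of October 2033: 2033-10-25.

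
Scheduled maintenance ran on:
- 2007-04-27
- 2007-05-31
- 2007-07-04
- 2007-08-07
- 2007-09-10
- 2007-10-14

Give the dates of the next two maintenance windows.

2007-11-17, 2007-12-21

Gaps between consecutive events: 34, 34, 34, 34, 34 days — a constant 34-day interval.
2007-10-14 + 34 days = 2007-11-17.
2007-11-17 + 34 days = 2007-12-21.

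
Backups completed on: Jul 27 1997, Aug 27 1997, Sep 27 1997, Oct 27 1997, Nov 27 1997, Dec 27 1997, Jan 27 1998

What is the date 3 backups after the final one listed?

Apr 27 1998

The day-of-month is always 27 (31, 31, 30, 31, 30, 31 days between events).
So this recurs on the 27th of each month.
Next: February 1998 → Feb 27 1998.
March 1998: Mar 27 1998.
April 1998: Apr 27 1998.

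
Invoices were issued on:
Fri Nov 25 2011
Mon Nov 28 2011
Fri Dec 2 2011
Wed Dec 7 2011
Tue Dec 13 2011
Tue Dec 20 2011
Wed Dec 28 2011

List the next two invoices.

Fri Jan 6 2012, Mon Jan 16 2012

Intervals are 3, 4, 5, 6, 7, 8 days — an arithmetic progression with common difference 1.
Next gap: 9 days. Wed Dec 28 2011 + 9 days = Fri Jan 6 2012.
Next gap: 10 days. Fri Jan 6 2012 + 10 days = Mon Jan 16 2012.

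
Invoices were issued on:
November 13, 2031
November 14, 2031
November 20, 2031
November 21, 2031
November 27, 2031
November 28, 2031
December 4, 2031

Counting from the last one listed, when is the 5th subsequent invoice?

December 19, 2031

Every event lands on a Thursday or Friday (gaps cycle 1, 6, 1, 6, 1, 6).
So the schedule is: every Thursday and Friday.
The following Friday is December 5, 2031.
Next Thursday: December 11, 2031.
Next Friday: December 12, 2031.
Next Thursday: December 18, 2031.
The following Friday is December 19, 2031.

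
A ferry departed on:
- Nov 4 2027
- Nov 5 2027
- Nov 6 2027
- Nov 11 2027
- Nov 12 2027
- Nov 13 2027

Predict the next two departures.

Nov 18 2027, Nov 19 2027

The gap pattern 1, 1, 5, 1, 1 repeats every 3 events.
These are the Thursdays, Fridays and Saturdays of each week.
Next Thursday: Nov 18 2027.
Next Friday: Nov 19 2027.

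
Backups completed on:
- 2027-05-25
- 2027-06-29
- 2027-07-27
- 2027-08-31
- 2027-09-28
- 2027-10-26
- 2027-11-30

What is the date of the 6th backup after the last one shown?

All Tuesdays; the gaps (35, 28, 35, 28, 28, 35) vary with month length.
This is the last Tuesday of each month.
December 2027 ends with Tuesday 2027-12-28.
Last Tuesday of January 2028: 2028-01-25.
Last Tuesday of February 2028: 2028-02-29.
Last Tuesday of March 2028: 2028-03-28.
Last Tuesday of April 2028: 2028-04-25.
May 2028 ends with Tuesday 2028-05-30.

2028-05-30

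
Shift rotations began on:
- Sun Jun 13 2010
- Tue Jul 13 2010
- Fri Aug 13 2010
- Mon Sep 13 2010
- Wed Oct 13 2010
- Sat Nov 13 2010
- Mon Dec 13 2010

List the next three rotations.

Thu Jan 13 2011, Sun Feb 13 2011, Sun Mar 13 2011

Each date is the 13th; the gaps (30, 31, 31, 30, 31, 30) track the month lengths.
The rule is the 13th of each month.
January 2011: Thu Jan 13 2011.
February 2011: Sun Feb 13 2011.
March 2011: Sun Mar 13 2011.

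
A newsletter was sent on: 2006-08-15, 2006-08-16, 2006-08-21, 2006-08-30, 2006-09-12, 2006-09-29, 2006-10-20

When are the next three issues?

2006-11-14, 2006-12-13, 2007-01-15

Gaps: 1, 5, 9, 13, 17, 21 days — each gap is 4 larger than the previous one.
Next gap: 25 days. 2006-10-20 + 25 days = 2006-11-14.
Next gap: 29 days. 2006-11-14 + 29 days = 2006-12-13.
Next gap: 33 days. 2006-12-13 + 33 days = 2007-01-15.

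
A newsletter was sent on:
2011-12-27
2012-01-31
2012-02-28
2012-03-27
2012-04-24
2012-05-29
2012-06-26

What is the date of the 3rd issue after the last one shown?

These are Tuesdays with 35, 28, 28, 28, 35, 28-day gaps.
Each is the final Tuesday of its month — 2012-01-31 is past the 28th, so '4th Tuesday' doesn't fit.
July 2012 ends with Tuesday 2012-07-31.
Last Tuesday of August 2012: 2012-08-28.
September 2012 ends with Tuesday 2012-09-25.

2012-09-25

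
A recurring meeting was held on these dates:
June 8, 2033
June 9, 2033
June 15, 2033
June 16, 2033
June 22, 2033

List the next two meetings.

June 23, 2033; June 29, 2033

Every event lands on a Wednesday or Thursday (gaps cycle 1, 6, 1, 6).
So the schedule is: every Wednesday and Thursday.
The following Thursday is June 23, 2033.
Next Wednesday: June 29, 2033.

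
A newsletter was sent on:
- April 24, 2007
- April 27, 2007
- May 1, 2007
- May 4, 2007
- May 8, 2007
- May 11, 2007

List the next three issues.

May 15, 2007; May 18, 2007; May 22, 2007

The gap pattern 3, 4, 3, 4, 3 repeats every 2 events.
These are the Tuesdays and Fridays of each week.
The following Tuesday is May 15, 2007.
The following Friday is May 18, 2007.
Next Tuesday: May 22, 2007.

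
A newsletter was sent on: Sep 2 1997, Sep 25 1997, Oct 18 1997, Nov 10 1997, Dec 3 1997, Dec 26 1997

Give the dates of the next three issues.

Jan 18 1998, Feb 10 1998, Mar 5 1998

The spacing is 23, 23, 23, 23, 23 days — always 23 days.
Dec 26 1997 + 23 days = Jan 18 1998.
Jan 18 1998 + 23 days = Feb 10 1998.
Feb 10 1998 + 23 days = Mar 5 1998.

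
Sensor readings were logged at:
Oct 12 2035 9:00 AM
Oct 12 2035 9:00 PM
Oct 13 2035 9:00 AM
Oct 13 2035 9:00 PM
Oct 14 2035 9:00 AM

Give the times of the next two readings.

The interval is a steady 12 hours (12, 12, 12, 12).
Oct 14 2035 9:00 AM + 12 h = Oct 14 2035 9:00 PM.
Oct 14 2035 9:00 PM + 12 h = Oct 15 2035 9:00 AM.

Oct 14 2035 9:00 PM, Oct 15 2035 9:00 AM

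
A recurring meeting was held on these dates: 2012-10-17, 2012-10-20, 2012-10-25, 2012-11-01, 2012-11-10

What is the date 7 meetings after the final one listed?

2013-03-09

Intervals are 3, 5, 7, 9 days — an arithmetic progression with common difference 2.
Next gap: 11 days. 2012-11-10 + 11 days = 2012-11-21.
Next gap: 13 days. 2012-11-21 + 13 days = 2012-12-04.
Next gap: 15 days. 2012-12-04 + 15 days = 2012-12-19.
Next gap: 17 days. 2012-12-19 + 17 days = 2013-01-05.
Next gap: 19 days. 2013-01-05 + 19 days = 2013-01-24.
Next gap: 21 days. 2013-01-24 + 21 days = 2013-02-14.
Next gap: 23 days. 2013-02-14 + 23 days = 2013-03-09.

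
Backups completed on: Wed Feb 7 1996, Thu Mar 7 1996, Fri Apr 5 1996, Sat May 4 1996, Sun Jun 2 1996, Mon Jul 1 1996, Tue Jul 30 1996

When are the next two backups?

Every event comes 29 days after the last (29, 29, 29, 29, 29, 29).
Tue Jul 30 1996 + 29 days = Wed Aug 28 1996.
Wed Aug 28 1996 + 29 days = Thu Sep 26 1996.

Wed Aug 28 1996, Thu Sep 26 1996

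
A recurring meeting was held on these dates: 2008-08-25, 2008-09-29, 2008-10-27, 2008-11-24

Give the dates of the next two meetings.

2008-12-29, 2009-01-26

Every date is a Monday; gaps 35, 28, 28 days.
Each is the last Monday of its month (at least one falls on the 29th or later, ruling out '4th Monday').
Last Monday of December 2008: 2008-12-29.
January 2009 ends with Monday 2009-01-26.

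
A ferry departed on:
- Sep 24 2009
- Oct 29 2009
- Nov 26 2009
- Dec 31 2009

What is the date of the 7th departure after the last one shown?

These are Thursdays with 35, 28, 35-day gaps.
Each is the final Thursday of its month — Oct 29 2009 is past the 28th, so '4th Thursday' doesn't fit.
Last Thursday of January 2010: Jan 28 2010.
February 2010 ends with Thursday Feb 25 2010.
Last Thursday of March 2010: Mar 25 2010.
April 2010 ends with Thursday Apr 29 2010.
Last Thursday of May 2010: May 27 2010.
June 2010 ends with Thursday Jun 24 2010.
July 2010 ends with Thursday Jul 29 2010.

Jul 29 2010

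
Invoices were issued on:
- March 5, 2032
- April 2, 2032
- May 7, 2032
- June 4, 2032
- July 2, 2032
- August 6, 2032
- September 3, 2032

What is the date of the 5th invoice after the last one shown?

All dates are Fridays, 28, 35, 28, 28, 35, 28 days apart.
Specifically, the 1st Friday of each month.
1st Friday of October 2032: October 1, 2032.
November 2032 — 1st Friday is November 5, 2032.
1st Friday of December 2032: December 3, 2032.
1st Friday of January 2033: January 7, 2033.
February 2033 — 1st Friday is February 4, 2033.

February 4, 2033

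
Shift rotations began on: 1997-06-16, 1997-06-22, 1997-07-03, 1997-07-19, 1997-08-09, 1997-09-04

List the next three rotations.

1997-10-05, 1997-11-10, 1997-12-21

The spacing grows by 5 each time: 6, 11, 16, 21, 26 days.
Next gap: 31 days. 1997-09-04 + 31 days = 1997-10-05.
Next gap: 36 days. 1997-10-05 + 36 days = 1997-11-10.
Next gap: 41 days. 1997-11-10 + 41 days = 1997-12-21.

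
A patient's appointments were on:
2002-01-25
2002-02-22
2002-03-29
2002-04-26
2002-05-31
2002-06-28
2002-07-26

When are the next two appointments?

2002-08-30, 2002-09-27

Every date is a Friday; gaps 28, 35, 28, 35, 28, 28 days.
Each is the last Friday of its month (at least one falls on the 29th or later, ruling out '4th Friday').
August 2002 ends with Friday 2002-08-30.
Last Friday of September 2002: 2002-09-27.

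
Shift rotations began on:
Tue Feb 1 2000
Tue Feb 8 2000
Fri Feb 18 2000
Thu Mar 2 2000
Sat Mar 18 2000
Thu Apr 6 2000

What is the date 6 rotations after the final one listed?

Intervals are 7, 10, 13, 16, 19 days — an arithmetic progression with common difference 3.
Next gap: 22 days. Thu Apr 6 2000 + 22 days = Fri Apr 28 2000.
Next gap: 25 days. Fri Apr 28 2000 + 25 days = Tue May 23 2000.
Next gap: 28 days. Tue May 23 2000 + 28 days = Tue Jun 20 2000.
Next gap: 31 days. Tue Jun 20 2000 + 31 days = Fri Jul 21 2000.
Next gap: 34 days. Fri Jul 21 2000 + 34 days = Thu Aug 24 2000.
Next gap: 37 days. Thu Aug 24 2000 + 37 days = Sat Sep 30 2000.

Sat Sep 30 2000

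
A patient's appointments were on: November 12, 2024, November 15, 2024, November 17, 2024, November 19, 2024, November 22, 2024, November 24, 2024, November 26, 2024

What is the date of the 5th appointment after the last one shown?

December 8, 2024

The gap pattern 3, 2, 2, 3, 2, 2 repeats every 3 events.
These are the Tuesdays, Fridays and Sundays of each week.
Next Friday: November 29, 2024.
The following Sunday is December 1, 2024.
Next Tuesday: December 3, 2024.
Next Friday: December 6, 2024.
The following Sunday is December 8, 2024.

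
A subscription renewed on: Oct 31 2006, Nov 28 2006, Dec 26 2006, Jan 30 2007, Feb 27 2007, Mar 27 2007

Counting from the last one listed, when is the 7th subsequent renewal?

These are Tuesdays with 28, 28, 35, 28, 28-day gaps.
Each is the final Tuesday of its month — Oct 31 2006 is past the 28th, so '4th Tuesday' doesn't fit.
Last Tuesday of April 2007: Apr 24 2007.
Last Tuesday of May 2007: May 29 2007.
June 2007 ends with Tuesday Jun 26 2007.
Last Tuesday of July 2007: Jul 31 2007.
August 2007 ends with Tuesday Aug 28 2007.
September 2007 ends with Tuesday Sep 25 2007.
October 2007 ends with Tuesday Oct 30 2007.

Oct 30 2007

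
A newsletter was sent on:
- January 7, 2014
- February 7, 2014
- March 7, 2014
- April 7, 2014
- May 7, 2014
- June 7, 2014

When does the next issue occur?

Each date is the 7th; the gaps (31, 28, 31, 30, 31) track the month lengths.
The rule is the 7th of each month.
Next: July 2014 → July 7, 2014.

July 7, 2014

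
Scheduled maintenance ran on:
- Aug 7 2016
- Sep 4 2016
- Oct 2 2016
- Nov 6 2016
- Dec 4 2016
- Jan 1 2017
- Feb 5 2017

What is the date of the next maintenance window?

All dates are Sundays, 28, 28, 35, 28, 28, 35 days apart.
Specifically, the 1st Sunday of each month.
1st Sunday of March 2017: Mar 5 2017.

Mar 5 2017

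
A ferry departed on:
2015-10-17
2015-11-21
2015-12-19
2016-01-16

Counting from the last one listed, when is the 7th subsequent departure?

All dates are Saturdays, 35, 28, 28 days apart.
Specifically, the 3rd Saturday of each month.
February 2016 — 3rd Saturday is 2016-02-20.
3rd Saturday of March 2016: 2016-03-19.
3rd Saturday of April 2016: 2016-04-16.
3rd Saturday of May 2016: 2016-05-21.
June 2016 — 3rd Saturday is 2016-06-18.
July 2016 — 3rd Saturday is 2016-07-16.
August 2016 — 3rd Saturday is 2016-08-20.

2016-08-20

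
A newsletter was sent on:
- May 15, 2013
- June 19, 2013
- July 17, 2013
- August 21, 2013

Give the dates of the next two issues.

September 18, 2013; October 16, 2013

These are Wednesdays at 28- or 35-day spacing (35, 28, 35).
The pattern: 3rd Wednesday of the month.
3rd Wednesday of September 2013: September 18, 2013.
October 2013 — 3rd Wednesday is October 16, 2013.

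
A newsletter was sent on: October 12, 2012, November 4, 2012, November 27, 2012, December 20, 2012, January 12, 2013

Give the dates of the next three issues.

Gaps between consecutive events: 23, 23, 23, 23 days — a constant 23-day interval.
January 12, 2013 + 23 days = February 4, 2013.
February 4, 2013 + 23 days = February 27, 2013.
February 27, 2013 + 23 days = March 22, 2013.

February 4, 2013; February 27, 2013; March 22, 2013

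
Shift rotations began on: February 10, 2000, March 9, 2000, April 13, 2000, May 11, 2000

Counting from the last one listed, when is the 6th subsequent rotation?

November 9, 2000

Gaps: 28, 35, 28 days — a mix of 28 and 35. Every date is a Thursday.
Each is the 2nd Thursday of its month.
June 2000 — 2nd Thursday is June 8, 2000.
2nd Thursday of July 2000: July 13, 2000.
2nd Thursday of August 2000: August 10, 2000.
September 2000 — 2nd Thursday is September 14, 2000.
2nd Thursday of October 2000: October 12, 2000.
2nd Thursday of November 2000: November 9, 2000.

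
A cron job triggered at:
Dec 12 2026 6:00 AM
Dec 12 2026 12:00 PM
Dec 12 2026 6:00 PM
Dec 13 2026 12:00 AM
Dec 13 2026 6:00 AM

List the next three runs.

Dec 13 2026 12:00 PM, Dec 13 2026 6:00 PM, Dec 14 2026 12:00 AM

Spacing: 6, 6, 6, 6 h — constant 6 h.
Dec 13 2026 6:00 AM + 6 h = Dec 13 2026 12:00 PM.
Dec 13 2026 12:00 PM + 6 h = Dec 13 2026 6:00 PM.
Dec 13 2026 6:00 PM + 6 h = Dec 14 2026 12:00 AM.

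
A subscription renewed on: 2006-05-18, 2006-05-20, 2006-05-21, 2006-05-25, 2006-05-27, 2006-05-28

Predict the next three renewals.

2006-06-01, 2006-06-03, 2006-06-04

Gaps: 2, 1, 4, 2, 1 days — not constant, but cyclic with period 3.
The events fall on every Thursday, Saturday and Sunday.
Next Thursday: 2006-06-01.
The following Saturday is 2006-06-03.
Next Sunday: 2006-06-04.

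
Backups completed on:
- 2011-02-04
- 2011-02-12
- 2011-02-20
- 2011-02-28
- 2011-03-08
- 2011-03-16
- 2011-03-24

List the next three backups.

Every event comes 8 days after the last (8, 8, 8, 8, 8, 8).
2011-03-24 + 8 days = 2011-04-01.
2011-04-01 + 8 days = 2011-04-09.
2011-04-09 + 8 days = 2011-04-17.

2011-04-01, 2011-04-09, 2011-04-17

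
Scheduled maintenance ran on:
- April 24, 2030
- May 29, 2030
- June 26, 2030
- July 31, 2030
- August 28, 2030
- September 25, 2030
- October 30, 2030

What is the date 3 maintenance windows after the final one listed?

All Wednesdays; the gaps (35, 28, 35, 28, 28, 35) vary with month length.
This is the last Wednesday of each month.
Last Wednesday of November 2030: November 27, 2030.
Last Wednesday of December 2030: December 25, 2030.
Last Wednesday of January 2031: January 29, 2031.

January 29, 2031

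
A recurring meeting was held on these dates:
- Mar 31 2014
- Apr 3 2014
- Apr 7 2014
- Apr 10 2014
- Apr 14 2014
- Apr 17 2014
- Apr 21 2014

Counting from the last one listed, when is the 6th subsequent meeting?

May 12 2014

Gaps: 3, 4, 3, 4, 3, 4 days — not constant, but cyclic with period 2.
The events fall on every Monday and Thursday.
The following Thursday is Apr 24 2014.
The following Monday is Apr 28 2014.
The following Thursday is May 1 2014.
The following Monday is May 5 2014.
Next Thursday: May 8 2014.
Next Monday: May 12 2014.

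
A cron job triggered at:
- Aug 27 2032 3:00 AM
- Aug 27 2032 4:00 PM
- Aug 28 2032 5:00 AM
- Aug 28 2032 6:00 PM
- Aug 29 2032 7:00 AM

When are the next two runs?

Gaps: 13, 13, 13, 13 hours — each event is 13 hours after the previous one.
Aug 29 2032 7:00 AM + 13 h = Aug 29 2032 8:00 PM.
Aug 29 2032 8:00 PM + 13 h = Aug 30 2032 9:00 AM.

Aug 29 2032 8:00 PM, Aug 30 2032 9:00 AM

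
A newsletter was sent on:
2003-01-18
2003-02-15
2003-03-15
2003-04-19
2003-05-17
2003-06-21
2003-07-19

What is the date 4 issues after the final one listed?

Gaps: 28, 28, 35, 28, 35, 28 days — a mix of 28 and 35. Every date is a Saturday.
Each is the 3rd Saturday of its month.
3rd Saturday of August 2003: 2003-08-16.
September 2003 — 3rd Saturday is 2003-09-20.
October 2003 — 3rd Saturday is 2003-10-18.
November 2003 — 3rd Saturday is 2003-11-15.

2003-11-15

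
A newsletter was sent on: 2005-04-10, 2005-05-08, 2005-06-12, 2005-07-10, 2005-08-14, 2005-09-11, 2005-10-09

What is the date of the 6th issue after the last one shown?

Gaps: 28, 35, 28, 35, 28, 28 days — a mix of 28 and 35. Every date is a Sunday.
Each is the 2nd Sunday of its month.
2nd Sunday of November 2005: 2005-11-13.
December 2005 — 2nd Sunday is 2005-12-11.
2nd Sunday of January 2006: 2006-01-08.
February 2006 — 2nd Sunday is 2006-02-12.
March 2006 — 2nd Sunday is 2006-03-12.
2nd Sunday of April 2006: 2006-04-09.

2006-04-09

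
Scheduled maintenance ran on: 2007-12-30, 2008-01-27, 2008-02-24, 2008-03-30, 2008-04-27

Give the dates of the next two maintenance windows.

2008-05-25, 2008-06-29

Every date is a Sunday; gaps 28, 28, 35, 28 days.
Each is the last Sunday of its month (at least one falls on the 29th or later, ruling out '4th Sunday').
May 2008 ends with Sunday 2008-05-25.
June 2008 ends with Sunday 2008-06-29.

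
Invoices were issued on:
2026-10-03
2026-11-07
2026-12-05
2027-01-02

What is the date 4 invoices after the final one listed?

All dates are Saturdays, 35, 28, 28 days apart.
Specifically, the 1st Saturday of each month.
1st Saturday of February 2027: 2027-02-06.
March 2027 — 1st Saturday is 2027-03-06.
April 2027 — 1st Saturday is 2027-04-03.
1st Saturday of May 2027: 2027-05-01.

2027-05-01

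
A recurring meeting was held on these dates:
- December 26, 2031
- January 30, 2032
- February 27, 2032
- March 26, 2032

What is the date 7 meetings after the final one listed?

October 29, 2032

Every date is a Friday; gaps 35, 28, 28 days.
Each is the last Friday of its month (at least one falls on the 29th or later, ruling out '4th Friday').
Last Friday of April 2032: April 30, 2032.
Last Friday of May 2032: May 28, 2032.
June 2032 ends with Friday June 25, 2032.
Last Friday of July 2032: July 30, 2032.
Last Friday of August 2032: August 27, 2032.
September 2032 ends with Friday September 24, 2032.
Last Friday of October 2032: October 29, 2032.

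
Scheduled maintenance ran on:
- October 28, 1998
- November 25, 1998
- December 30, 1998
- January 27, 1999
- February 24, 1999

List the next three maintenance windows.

March 31, 1999; April 28, 1999; May 26, 1999

These are Wednesdays with 28, 35, 28, 28-day gaps.
Each is the final Wednesday of its month — December 30, 1998 is past the 28th, so '4th Wednesday' doesn't fit.
March 1999 ends with Wednesday March 31, 1999.
April 1999 ends with Wednesday April 28, 1999.
May 1999 ends with Wednesday May 26, 1999.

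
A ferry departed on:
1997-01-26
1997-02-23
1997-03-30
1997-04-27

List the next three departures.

These are Sundays with 28, 35, 28-day gaps.
Each is the final Sunday of its month — 1997-03-30 is past the 28th, so '4th Sunday' doesn't fit.
Last Sunday of May 1997: 1997-05-25.
Last Sunday of June 1997: 1997-06-29.
Last Sunday of July 1997: 1997-07-27.

1997-05-25, 1997-06-29, 1997-07-27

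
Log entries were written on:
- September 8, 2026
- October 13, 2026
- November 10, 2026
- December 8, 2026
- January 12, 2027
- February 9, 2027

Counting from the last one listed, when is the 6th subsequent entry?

August 10, 2027

All dates are Tuesdays, 35, 28, 28, 35, 28 days apart.
Specifically, the 2nd Tuesday of each month.
March 2027 — 2nd Tuesday is March 9, 2027.
April 2027 — 2nd Tuesday is April 13, 2027.
2nd Tuesday of May 2027: May 11, 2027.
2nd Tuesday of June 2027: June 8, 2027.
July 2027 — 2nd Tuesday is July 13, 2027.
2nd Tuesday of August 2027: August 10, 2027.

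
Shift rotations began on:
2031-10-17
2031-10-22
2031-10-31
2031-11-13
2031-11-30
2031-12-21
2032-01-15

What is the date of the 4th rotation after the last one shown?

Gaps: 5, 9, 13, 17, 21, 25 days — each gap is 4 larger than the previous one.
Next gap: 29 days. 2032-01-15 + 29 days = 2032-02-13.
Next gap: 33 days. 2032-02-13 + 33 days = 2032-03-17.
Next gap: 37 days. 2032-03-17 + 37 days = 2032-04-23.
Next gap: 41 days. 2032-04-23 + 41 days = 2032-06-03.

2032-06-03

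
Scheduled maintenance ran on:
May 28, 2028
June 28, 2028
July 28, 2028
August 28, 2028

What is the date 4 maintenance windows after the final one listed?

Gaps: 31, 30, 31 days — not constant. Every event is on the 28th of the month.
Pattern: the 28th of each month.
September 2028: September 28, 2028.
October 2028: October 28, 2028.
Next: November 2028 → November 28, 2028.
December 2028: December 28, 2028.

December 28, 2028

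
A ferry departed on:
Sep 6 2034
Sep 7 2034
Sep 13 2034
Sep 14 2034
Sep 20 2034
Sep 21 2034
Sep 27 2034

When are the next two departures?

The gap pattern 1, 6, 1, 6, 1, 6 repeats every 2 events.
These are the Wednesdays and Thursdays of each week.
Next Thursday: Sep 28 2034.
The following Wednesday is Oct 4 2034.

Sep 28 2034, Oct 4 2034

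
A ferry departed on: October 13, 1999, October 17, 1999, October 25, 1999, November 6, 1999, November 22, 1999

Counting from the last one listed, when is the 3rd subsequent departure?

The spacing grows by 4 each time: 4, 8, 12, 16 days.
Next gap: 20 days. November 22, 1999 + 20 days = December 12, 1999.
Next gap: 24 days. December 12, 1999 + 24 days = January 5, 2000.
Next gap: 28 days. January 5, 2000 + 28 days = February 2, 2000.

February 2, 2000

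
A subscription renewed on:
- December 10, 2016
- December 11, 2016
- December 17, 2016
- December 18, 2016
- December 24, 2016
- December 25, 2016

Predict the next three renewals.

December 31, 2016; January 1, 2017; January 7, 2017

Gaps: 1, 6, 1, 6, 1 days — not constant, but cyclic with period 2.
The events fall on every Saturday and Sunday.
The following Saturday is December 31, 2016.
Next Sunday: January 1, 2017.
The following Saturday is January 7, 2017.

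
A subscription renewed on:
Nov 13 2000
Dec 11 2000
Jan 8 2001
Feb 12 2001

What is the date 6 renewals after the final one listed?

All dates are Mondays, 28, 28, 35 days apart.
Specifically, the 2nd Monday of each month.
2nd Monday of March 2001: Mar 12 2001.
April 2001 — 2nd Monday is Apr 9 2001.
May 2001 — 2nd Monday is May 14 2001.
2nd Monday of June 2001: Jun 11 2001.
2nd Monday of July 2001: Jul 9 2001.
2nd Monday of August 2001: Aug 13 2001.

Aug 13 2001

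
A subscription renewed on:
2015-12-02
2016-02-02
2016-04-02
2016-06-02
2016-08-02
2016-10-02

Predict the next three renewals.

2016-12-02, 2017-02-02, 2017-04-02

The day-of-month is always 2 (62, 60, 61, 61, 61 days between events).
So this recurs on the 2nd of every 2 months.
December 2016: 2016-12-02.
Next: February 2017 → 2017-02-02.
Next: April 2017 → 2017-04-02.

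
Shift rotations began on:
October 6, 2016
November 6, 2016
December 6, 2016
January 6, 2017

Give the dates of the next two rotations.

February 6, 2017; March 6, 2017

Gaps: 31, 30, 31 days — not constant. Every event is on the 6th of the month.
Pattern: the 6th of each month.
February 2017: February 6, 2017.
March 2017: March 6, 2017.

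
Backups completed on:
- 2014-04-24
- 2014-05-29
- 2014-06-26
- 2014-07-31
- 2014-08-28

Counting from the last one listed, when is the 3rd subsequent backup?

2014-11-27

Every date is a Thursday; gaps 35, 28, 35, 28 days.
Each is the last Thursday of its month (at least one falls on the 29th or later, ruling out '4th Thursday').
September 2014 ends with Thursday 2014-09-25.
October 2014 ends with Thursday 2014-10-30.
Last Thursday of November 2014: 2014-11-27.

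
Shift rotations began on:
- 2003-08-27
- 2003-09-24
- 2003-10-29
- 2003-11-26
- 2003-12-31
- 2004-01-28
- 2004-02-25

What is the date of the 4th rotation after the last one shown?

These are Wednesdays with 28, 35, 28, 35, 28, 28-day gaps.
Each is the final Wednesday of its month — 2003-10-29 is past the 28th, so '4th Wednesday' doesn't fit.
Last Wednesday of March 2004: 2004-03-31.
April 2004 ends with Wednesday 2004-04-28.
Last Wednesday of May 2004: 2004-05-26.
Last Wednesday of June 2004: 2004-06-30.

2004-06-30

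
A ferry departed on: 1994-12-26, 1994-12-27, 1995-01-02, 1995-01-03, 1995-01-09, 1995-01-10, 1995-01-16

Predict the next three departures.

1995-01-17, 1995-01-23, 1995-01-24

Every event lands on a Monday or Tuesday (gaps cycle 1, 6, 1, 6, 1, 6).
So the schedule is: every Monday and Tuesday.
Next Tuesday: 1995-01-17.
The following Monday is 1995-01-23.
Next Tuesday: 1995-01-24.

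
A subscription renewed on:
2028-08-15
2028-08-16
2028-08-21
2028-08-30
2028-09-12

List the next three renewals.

2028-09-29, 2028-10-20, 2028-11-14

Intervals are 1, 5, 9, 13 days — an arithmetic progression with common difference 4.
Next gap: 17 days. 2028-09-12 + 17 days = 2028-09-29.
Next gap: 21 days. 2028-09-29 + 21 days = 2028-10-20.
Next gap: 25 days. 2028-10-20 + 25 days = 2028-11-14.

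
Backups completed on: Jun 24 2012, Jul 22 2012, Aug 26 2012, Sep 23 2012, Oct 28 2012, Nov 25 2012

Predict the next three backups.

All dates are Sundays, 28, 35, 28, 35, 28 days apart.
Specifically, the 4th Sunday of each month.
4th Sunday of December 2012: Dec 23 2012.
January 2013 — 4th Sunday is Jan 27 2013.
February 2013 — 4th Sunday is Feb 24 2013.

Dec 23 2012, Jan 27 2013, Feb 24 2013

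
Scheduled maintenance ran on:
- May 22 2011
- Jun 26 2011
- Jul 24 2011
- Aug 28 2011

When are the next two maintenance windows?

Sep 25 2011, Oct 23 2011

All dates are Sundays, 35, 28, 35 days apart.
Specifically, the 4th Sunday of each month.
September 2011 — 4th Sunday is Sep 25 2011.
October 2011 — 4th Sunday is Oct 23 2011.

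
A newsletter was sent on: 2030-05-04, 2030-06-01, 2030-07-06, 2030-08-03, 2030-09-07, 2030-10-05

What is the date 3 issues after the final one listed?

2031-01-04

Gaps: 28, 35, 28, 35, 28 days — a mix of 28 and 35. Every date is a Saturday.
Each is the 1st Saturday of its month.
November 2030 — 1st Saturday is 2030-11-02.
1st Saturday of December 2030: 2030-12-07.
1st Saturday of January 2031: 2031-01-04.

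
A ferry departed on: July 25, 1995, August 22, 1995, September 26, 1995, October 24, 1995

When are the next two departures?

November 28, 1995; December 26, 1995

Gaps: 28, 35, 28 days — a mix of 28 and 35. Every date is a Tuesday.
Each is the 4th Tuesday of its month.
4th Tuesday of November 1995: November 28, 1995.
4th Tuesday of December 1995: December 26, 1995.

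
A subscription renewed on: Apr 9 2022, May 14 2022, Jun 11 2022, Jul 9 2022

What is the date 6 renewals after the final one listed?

These are Saturdays at 28- or 35-day spacing (35, 28, 28).
The pattern: 2nd Saturday of the month.
August 2022 — 2nd Saturday is Aug 13 2022.
September 2022 — 2nd Saturday is Sep 10 2022.
October 2022 — 2nd Saturday is Oct 8 2022.
2nd Saturday of November 2022: Nov 12 2022.
December 2022 — 2nd Saturday is Dec 10 2022.
January 2023 — 2nd Saturday is Jan 14 2023.

Jan 14 2023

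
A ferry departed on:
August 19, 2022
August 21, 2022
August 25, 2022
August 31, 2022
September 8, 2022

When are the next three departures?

Intervals are 2, 4, 6, 8 days — an arithmetic progression with common difference 2.
Next gap: 10 days. September 8, 2022 + 10 days = September 18, 2022.
Next gap: 12 days. September 18, 2022 + 12 days = September 30, 2022.
Next gap: 14 days. September 30, 2022 + 14 days = October 14, 2022.

September 18, 2022; September 30, 2022; October 14, 2022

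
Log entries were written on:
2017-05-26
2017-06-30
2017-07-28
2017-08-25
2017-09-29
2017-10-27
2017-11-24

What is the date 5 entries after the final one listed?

2018-04-27

All Fridays; the gaps (35, 28, 28, 35, 28, 28) vary with month length.
This is the last Friday of each month.
December 2017 ends with Friday 2017-12-29.
Last Friday of January 2018: 2018-01-26.
February 2018 ends with Friday 2018-02-23.
March 2018 ends with Friday 2018-03-30.
Last Friday of April 2018: 2018-04-27.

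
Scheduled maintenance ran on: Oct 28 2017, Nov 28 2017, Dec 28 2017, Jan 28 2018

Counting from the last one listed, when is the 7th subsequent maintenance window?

Gaps: 31, 30, 31 days — not constant. Every event is on the 28th of the month.
Pattern: the 28th of each month.
Next: February 2018 → Feb 28 2018.
March 2018: Mar 28 2018.
Next: April 2018 → Apr 28 2018.
May 2018: May 28 2018.
Next: June 2018 → Jun 28 2018.
July 2018: Jul 28 2018.
Next: August 2018 → Aug 28 2018.

Aug 28 2018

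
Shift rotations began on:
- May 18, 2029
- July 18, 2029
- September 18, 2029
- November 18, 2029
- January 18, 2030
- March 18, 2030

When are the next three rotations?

The day-of-month is always 18 (61, 62, 61, 61, 59 days between events).
So this recurs on the 18th of every 2 months.
Next: May 2030 → May 18, 2030.
Next: July 2030 → July 18, 2030.
September 2030: September 18, 2030.

May 18, 2030; July 18, 2030; September 18, 2030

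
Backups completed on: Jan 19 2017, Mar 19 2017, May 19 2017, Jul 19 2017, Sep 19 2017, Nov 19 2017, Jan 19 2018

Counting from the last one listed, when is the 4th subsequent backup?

Each date is the 19th; the gaps (59, 61, 61, 62, 61, 61) track the month lengths.
The rule is the 19th of every 2 months.
Next: March 2018 → Mar 19 2018.
Next: May 2018 → May 19 2018.
Next: July 2018 → Jul 19 2018.
Next: September 2018 → Sep 19 2018.

Sep 19 2018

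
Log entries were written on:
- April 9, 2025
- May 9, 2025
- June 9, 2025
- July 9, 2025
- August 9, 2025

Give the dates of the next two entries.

Each date is the 9th; the gaps (30, 31, 30, 31) track the month lengths.
The rule is the 9th of each month.
Next: September 2025 → September 9, 2025.
Next: October 2025 → October 9, 2025.

September 9, 2025; October 9, 2025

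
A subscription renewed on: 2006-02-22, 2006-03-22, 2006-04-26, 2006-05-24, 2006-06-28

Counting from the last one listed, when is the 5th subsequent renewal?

All dates are Wednesdays, 28, 35, 28, 35 days apart.
Specifically, the 4th Wednesday of each month.
July 2006 — 4th Wednesday is 2006-07-26.
August 2006 — 4th Wednesday is 2006-08-23.
September 2006 — 4th Wednesday is 2006-09-27.
4th Wednesday of October 2006: 2006-10-25.
4th Wednesday of November 2006: 2006-11-22.

2006-11-22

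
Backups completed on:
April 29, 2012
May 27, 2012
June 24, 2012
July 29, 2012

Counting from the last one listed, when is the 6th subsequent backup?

These are Sundays with 28, 28, 35-day gaps.
Each is the final Sunday of its month — April 29, 2012 is past the 28th, so '4th Sunday' doesn't fit.
August 2012 ends with Sunday August 26, 2012.
September 2012 ends with Sunday September 30, 2012.
October 2012 ends with Sunday October 28, 2012.
November 2012 ends with Sunday November 25, 2012.
December 2012 ends with Sunday December 30, 2012.
Last Sunday of January 2013: January 27, 2013.

January 27, 2013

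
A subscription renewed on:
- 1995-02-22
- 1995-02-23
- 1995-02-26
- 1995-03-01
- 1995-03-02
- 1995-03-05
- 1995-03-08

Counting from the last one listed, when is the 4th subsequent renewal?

Gaps: 1, 3, 3, 1, 3, 3 days — not constant, but cyclic with period 3.
The events fall on every Wednesday, Thursday and Sunday.
Next Thursday: 1995-03-09.
The following Sunday is 1995-03-12.
The following Wednesday is 1995-03-15.
The following Thursday is 1995-03-16.

1995-03-16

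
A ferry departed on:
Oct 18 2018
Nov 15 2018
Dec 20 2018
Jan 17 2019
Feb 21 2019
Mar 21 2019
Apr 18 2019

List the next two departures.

All dates are Thursdays, 28, 35, 28, 35, 28, 28 days apart.
Specifically, the 3rd Thursday of each month.
3rd Thursday of May 2019: May 16 2019.
3rd Thursday of June 2019: Jun 20 2019.

May 16 2019, Jun 20 2019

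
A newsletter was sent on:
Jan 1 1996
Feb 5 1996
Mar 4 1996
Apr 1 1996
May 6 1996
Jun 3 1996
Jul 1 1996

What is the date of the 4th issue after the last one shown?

Gaps: 35, 28, 28, 35, 28, 28 days — a mix of 28 and 35. Every date is a Monday.
Each is the 1st Monday of its month.
August 1996 — 1st Monday is Aug 5 1996.
1st Monday of September 1996: Sep 2 1996.
1st Monday of October 1996: Oct 7 1996.
1st Monday of November 1996: Nov 4 1996.

Nov 4 1996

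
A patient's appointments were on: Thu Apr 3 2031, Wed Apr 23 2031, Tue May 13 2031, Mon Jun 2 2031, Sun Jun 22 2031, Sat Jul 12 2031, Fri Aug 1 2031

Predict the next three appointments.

Every event comes 20 days after the last (20, 20, 20, 20, 20, 20).
Fri Aug 1 2031 + 20 days = Thu Aug 21 2031.
Thu Aug 21 2031 + 20 days = Wed Sep 10 2031.
Wed Sep 10 2031 + 20 days = Tue Sep 30 2031.

Thu Aug 21 2031, Wed Sep 10 2031, Tue Sep 30 2031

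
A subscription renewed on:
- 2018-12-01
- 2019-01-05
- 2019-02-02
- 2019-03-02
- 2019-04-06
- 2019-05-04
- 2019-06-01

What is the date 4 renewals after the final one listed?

2019-10-05

Gaps: 35, 28, 28, 35, 28, 28 days — a mix of 28 and 35. Every date is a Saturday.
Each is the 1st Saturday of its month.
1st Saturday of July 2019: 2019-07-06.
1st Saturday of August 2019: 2019-08-03.
1st Saturday of September 2019: 2019-09-07.
1st Saturday of October 2019: 2019-10-05.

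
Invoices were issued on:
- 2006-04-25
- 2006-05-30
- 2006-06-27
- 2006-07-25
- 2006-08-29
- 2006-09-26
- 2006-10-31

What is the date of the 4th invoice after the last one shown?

2007-02-27

All Tuesdays; the gaps (35, 28, 28, 35, 28, 35) vary with month length.
This is the last Tuesday of each month.
Last Tuesday of November 2006: 2006-11-28.
December 2006 ends with Tuesday 2006-12-26.
January 2007 ends with Tuesday 2007-01-30.
February 2007 ends with Tuesday 2007-02-27.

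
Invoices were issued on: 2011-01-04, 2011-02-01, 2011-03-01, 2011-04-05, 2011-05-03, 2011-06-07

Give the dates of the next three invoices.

All dates are Tuesdays, 28, 28, 35, 28, 35 days apart.
Specifically, the 1st Tuesday of each month.
July 2011 — 1st Tuesday is 2011-07-05.
August 2011 — 1st Tuesday is 2011-08-02.
1st Tuesday of September 2011: 2011-09-06.

2011-07-05, 2011-08-02, 2011-09-06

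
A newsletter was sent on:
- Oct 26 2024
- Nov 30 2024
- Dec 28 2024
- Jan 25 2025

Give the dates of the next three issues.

All Saturdays; the gaps (35, 28, 28) vary with month length.
This is the last Saturday of each month.
Last Saturday of February 2025: Feb 22 2025.
March 2025 ends with Saturday Mar 29 2025.
Last Saturday of April 2025: Apr 26 2025.

Feb 22 2025, Mar 29 2025, Apr 26 2025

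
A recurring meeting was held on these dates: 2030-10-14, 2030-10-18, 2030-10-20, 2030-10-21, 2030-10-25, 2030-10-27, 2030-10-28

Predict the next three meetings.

The gap pattern 4, 2, 1, 4, 2, 1 repeats every 3 events.
These are the Mondays, Fridays and Sundays of each week.
Next Friday: 2030-11-01.
The following Sunday is 2030-11-03.
Next Monday: 2030-11-04.

2030-11-01, 2030-11-03, 2030-11-04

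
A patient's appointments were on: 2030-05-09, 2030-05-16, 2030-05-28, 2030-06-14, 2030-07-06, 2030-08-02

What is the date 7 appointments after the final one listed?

2031-06-27

Gaps: 7, 12, 17, 22, 27 days — each gap is 5 larger than the previous one.
Next gap: 32 days. 2030-08-02 + 32 days = 2030-09-03.
Next gap: 37 days. 2030-09-03 + 37 days = 2030-10-10.
Next gap: 42 days. 2030-10-10 + 42 days = 2030-11-21.
Next gap: 47 days. 2030-11-21 + 47 days = 2031-01-07.
Next gap: 52 days. 2031-01-07 + 52 days = 2031-02-28.
Next gap: 57 days. 2031-02-28 + 57 days = 2031-04-26.
Next gap: 62 days. 2031-04-26 + 62 days = 2031-06-27.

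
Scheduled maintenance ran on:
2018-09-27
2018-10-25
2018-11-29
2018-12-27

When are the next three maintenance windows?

2019-01-31, 2019-02-28, 2019-03-28

Every date is a Thursday; gaps 28, 35, 28 days.
Each is the last Thursday of its month (at least one falls on the 29th or later, ruling out '4th Thursday').
January 2019 ends with Thursday 2019-01-31.
Last Thursday of February 2019: 2019-02-28.
Last Thursday of March 2019: 2019-03-28.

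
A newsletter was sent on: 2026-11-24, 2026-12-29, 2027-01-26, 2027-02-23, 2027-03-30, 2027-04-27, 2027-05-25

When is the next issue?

2027-06-29

Every date is a Tuesday; gaps 35, 28, 28, 35, 28, 28 days.
Each is the last Tuesday of its month (at least one falls on the 29th or later, ruling out '4th Tuesday').
Last Tuesday of June 2027: 2027-06-29.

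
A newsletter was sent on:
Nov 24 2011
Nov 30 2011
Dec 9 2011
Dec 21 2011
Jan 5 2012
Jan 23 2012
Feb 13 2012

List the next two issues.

Intervals are 6, 9, 12, 15, 18, 21 days — an arithmetic progression with common difference 3.
Next gap: 24 days. Feb 13 2012 + 24 days = Mar 8 2012.
Next gap: 27 days. Mar 8 2012 + 27 days = Apr 4 2012.

Mar 8 2012, Apr 4 2012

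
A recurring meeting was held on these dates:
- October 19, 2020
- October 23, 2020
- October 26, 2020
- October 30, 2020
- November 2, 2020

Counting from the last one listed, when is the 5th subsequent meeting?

Every event lands on a Monday or Friday (gaps cycle 4, 3, 4, 3).
So the schedule is: every Monday and Friday.
The following Friday is November 6, 2020.
Next Monday: November 9, 2020.
Next Friday: November 13, 2020.
Next Monday: November 16, 2020.
Next Friday: November 20, 2020.

November 20, 2020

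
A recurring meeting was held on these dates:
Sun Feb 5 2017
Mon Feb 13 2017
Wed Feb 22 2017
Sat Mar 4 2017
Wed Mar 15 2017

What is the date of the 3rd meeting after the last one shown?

Intervals are 8, 9, 10, 11 days — an arithmetic progression with common difference 1.
Next gap: 12 days. Wed Mar 15 2017 + 12 days = Mon Mar 27 2017.
Next gap: 13 days. Mon Mar 27 2017 + 13 days = Sun Apr 9 2017.
Next gap: 14 days. Sun Apr 9 2017 + 14 days = Sun Apr 23 2017.

Sun Apr 23 2017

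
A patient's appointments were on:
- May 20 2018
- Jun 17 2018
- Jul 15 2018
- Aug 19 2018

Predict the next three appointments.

These are Sundays at 28- or 35-day spacing (28, 28, 35).
The pattern: 3rd Sunday of the month.
September 2018 — 3rd Sunday is Sep 16 2018.
3rd Sunday of October 2018: Oct 21 2018.
3rd Sunday of November 2018: Nov 18 2018.

Sep 16 2018, Oct 21 2018, Nov 18 2018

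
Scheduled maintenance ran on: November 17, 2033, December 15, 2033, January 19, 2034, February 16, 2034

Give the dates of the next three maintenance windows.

March 16, 2034; April 20, 2034; May 18, 2034

These are Thursdays at 28- or 35-day spacing (28, 35, 28).
The pattern: 3rd Thursday of the month.
March 2034 — 3rd Thursday is March 16, 2034.
April 2034 — 3rd Thursday is April 20, 2034.
May 2034 — 3rd Thursday is May 18, 2034.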